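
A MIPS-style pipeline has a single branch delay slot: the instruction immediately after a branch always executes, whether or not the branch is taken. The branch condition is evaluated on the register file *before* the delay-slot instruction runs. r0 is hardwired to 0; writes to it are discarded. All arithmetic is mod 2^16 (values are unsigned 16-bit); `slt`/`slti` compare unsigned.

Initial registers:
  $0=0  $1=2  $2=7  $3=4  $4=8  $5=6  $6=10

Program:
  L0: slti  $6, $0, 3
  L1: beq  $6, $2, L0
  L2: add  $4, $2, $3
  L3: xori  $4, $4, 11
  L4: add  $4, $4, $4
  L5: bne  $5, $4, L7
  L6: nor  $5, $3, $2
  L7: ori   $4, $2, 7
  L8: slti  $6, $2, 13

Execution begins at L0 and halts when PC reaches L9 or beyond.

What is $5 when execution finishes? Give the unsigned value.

#0 slti  $6, $0, 3 ; 0/2/7/4/8/6/1
#1 beq  $6, $2, L0 ; 0/2/7/4/8/6/1 ; →fallthru
#2 add  $4, $2, $3 ; 0/2/7/4/11/6/1
#3 xori  $4, $4, 11 ; 0/2/7/4/0/6/1
#4 add  $4, $4, $4 ; 0/2/7/4/0/6/1
#5 bne  $5, $4, L7 ; 0/2/7/4/0/6/1 ; →target
#6 nor  $5, $3, $2 ; 0/2/7/4/0/65528/1
#7 ori   $4, $2, 7 ; 0/2/7/4/7/65528/1
#8 slti  $6, $2, 13 ; 0/2/7/4/7/65528/1

65528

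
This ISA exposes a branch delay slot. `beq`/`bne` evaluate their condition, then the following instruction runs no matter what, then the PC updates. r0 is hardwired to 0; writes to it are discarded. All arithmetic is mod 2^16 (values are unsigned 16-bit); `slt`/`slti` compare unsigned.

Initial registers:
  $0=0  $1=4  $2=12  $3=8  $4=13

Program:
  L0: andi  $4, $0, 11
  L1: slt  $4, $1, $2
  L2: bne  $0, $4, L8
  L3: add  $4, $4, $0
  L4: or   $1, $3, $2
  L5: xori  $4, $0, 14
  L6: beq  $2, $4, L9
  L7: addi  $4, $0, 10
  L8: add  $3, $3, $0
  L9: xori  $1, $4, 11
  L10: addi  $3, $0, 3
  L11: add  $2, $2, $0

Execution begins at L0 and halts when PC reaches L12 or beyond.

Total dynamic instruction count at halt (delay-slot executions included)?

8

PC=0  andi  $4, $0, 11       | $0=0 $1=4 $2=12 $3=8 $4=0
PC=1  slt  $4, $1, $2        | $0=0 $1=4 $2=12 $3=8 $4=1
PC=2  bne  $0, $4, L8        | $0=0 $1=4 $2=12 $3=8 $4=1  [TAKEN]
PC=3  add  $4, $4, $0        | $0=0 $1=4 $2=12 $3=8 $4=1
PC=8  add  $3, $3, $0        | $0=0 $1=4 $2=12 $3=8 $4=1
PC=9  xori  $1, $4, 11       | $0=0 $1=10 $2=12 $3=8 $4=1
PC=10 addi  $3, $0, 3        | $0=0 $1=10 $2=12 $3=3 $4=1
PC=11 add  $2, $2, $0        | $0=0 $1=10 $2=12 $3=3 $4=1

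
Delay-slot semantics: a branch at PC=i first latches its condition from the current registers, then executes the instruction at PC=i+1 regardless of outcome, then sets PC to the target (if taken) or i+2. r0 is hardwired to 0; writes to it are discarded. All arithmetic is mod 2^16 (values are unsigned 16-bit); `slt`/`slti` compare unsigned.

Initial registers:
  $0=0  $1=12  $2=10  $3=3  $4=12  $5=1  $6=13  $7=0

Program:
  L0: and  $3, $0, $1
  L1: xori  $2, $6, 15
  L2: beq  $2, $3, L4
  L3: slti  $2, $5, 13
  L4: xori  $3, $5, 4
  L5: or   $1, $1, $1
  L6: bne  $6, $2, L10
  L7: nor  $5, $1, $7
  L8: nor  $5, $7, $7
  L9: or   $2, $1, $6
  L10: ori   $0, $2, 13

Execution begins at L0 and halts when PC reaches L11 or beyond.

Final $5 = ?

#0 and  $3, $0, $1 ; 0/12/10/0/12/1/13/0
#1 xori  $2, $6, 15 ; 0/12/2/0/12/1/13/0
#2 beq  $2, $3, L4 ; 0/12/2/0/12/1/13/0 ; →fallthru
#3 slti  $2, $5, 13 ; 0/12/1/0/12/1/13/0
#4 xori  $3, $5, 4 ; 0/12/1/5/12/1/13/0
#5 or   $1, $1, $1 ; 0/12/1/5/12/1/13/0
#6 bne  $6, $2, L10 ; 0/12/1/5/12/1/13/0 ; →target
#7 nor  $5, $1, $7 ; 0/12/1/5/12/65523/13/0
#10 ori   $0, $2, 13 ; 0/12/1/5/12/65523/13/0

65523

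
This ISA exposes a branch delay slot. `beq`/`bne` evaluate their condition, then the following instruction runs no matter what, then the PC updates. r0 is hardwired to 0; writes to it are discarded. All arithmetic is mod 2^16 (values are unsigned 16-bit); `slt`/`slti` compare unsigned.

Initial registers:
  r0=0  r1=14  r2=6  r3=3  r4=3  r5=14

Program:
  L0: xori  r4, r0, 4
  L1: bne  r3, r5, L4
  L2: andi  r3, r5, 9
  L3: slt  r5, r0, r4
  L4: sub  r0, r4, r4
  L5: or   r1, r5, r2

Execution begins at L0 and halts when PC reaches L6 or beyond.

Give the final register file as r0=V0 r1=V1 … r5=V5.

r0=0 r1=14 r2=6 r3=8 r4=4 r5=14

PC=0  xori  r4, r0, 4        | r0=0 r1=14 r2=6 r3=3 r4=4 r5=14
PC=1  bne  r3, r5, L4        | r0=0 r1=14 r2=6 r3=3 r4=4 r5=14  [TAKEN]
PC=2  andi  r3, r5, 9        | r0=0 r1=14 r2=6 r3=8 r4=4 r5=14
PC=4  sub  r0, r4, r4        | r0=0 r1=14 r2=6 r3=8 r4=4 r5=14
PC=5  or   r1, r5, r2        | r0=0 r1=14 r2=6 r3=8 r4=4 r5=14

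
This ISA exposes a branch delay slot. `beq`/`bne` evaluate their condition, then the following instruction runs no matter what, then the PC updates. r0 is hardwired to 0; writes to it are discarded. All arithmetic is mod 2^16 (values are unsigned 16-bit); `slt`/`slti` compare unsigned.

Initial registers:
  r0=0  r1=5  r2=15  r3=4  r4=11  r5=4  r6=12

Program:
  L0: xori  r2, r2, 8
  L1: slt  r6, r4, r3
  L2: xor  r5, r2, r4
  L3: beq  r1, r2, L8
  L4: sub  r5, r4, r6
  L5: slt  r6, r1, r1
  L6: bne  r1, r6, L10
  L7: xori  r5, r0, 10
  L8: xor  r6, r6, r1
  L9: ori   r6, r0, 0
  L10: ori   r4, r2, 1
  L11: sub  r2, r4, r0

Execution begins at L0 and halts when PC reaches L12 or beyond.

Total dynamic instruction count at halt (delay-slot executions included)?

#0 xori  r2, r2, 8 ; 0/5/7/4/11/4/12
#1 slt  r6, r4, r3 ; 0/5/7/4/11/4/0
#2 xor  r5, r2, r4 ; 0/5/7/4/11/12/0
#3 beq  r1, r2, L8 ; 0/5/7/4/11/12/0 ; →fallthru
#4 sub  r5, r4, r6 ; 0/5/7/4/11/11/0
#5 slt  r6, r1, r1 ; 0/5/7/4/11/11/0
#6 bne  r1, r6, L10 ; 0/5/7/4/11/11/0 ; →target
#7 xori  r5, r0, 10 ; 0/5/7/4/11/10/0
#10 ori   r4, r2, 1 ; 0/5/7/4/7/10/0
#11 sub  r2, r4, r0 ; 0/5/7/4/7/10/0

10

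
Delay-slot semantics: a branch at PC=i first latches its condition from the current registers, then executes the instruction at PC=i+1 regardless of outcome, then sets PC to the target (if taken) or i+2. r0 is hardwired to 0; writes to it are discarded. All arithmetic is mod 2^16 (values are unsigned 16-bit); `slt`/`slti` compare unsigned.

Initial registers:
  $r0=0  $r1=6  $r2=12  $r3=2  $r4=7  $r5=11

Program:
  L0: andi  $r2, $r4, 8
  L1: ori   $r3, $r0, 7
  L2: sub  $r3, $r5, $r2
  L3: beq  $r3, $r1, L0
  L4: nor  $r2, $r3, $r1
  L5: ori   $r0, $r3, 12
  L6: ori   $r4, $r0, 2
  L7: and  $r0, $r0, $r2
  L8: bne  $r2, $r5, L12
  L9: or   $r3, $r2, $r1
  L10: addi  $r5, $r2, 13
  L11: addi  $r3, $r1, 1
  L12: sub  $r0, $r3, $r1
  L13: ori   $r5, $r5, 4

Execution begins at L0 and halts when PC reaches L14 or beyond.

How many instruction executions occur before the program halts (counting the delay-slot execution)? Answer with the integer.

12

  step pc=0: andi  $r2, $r4, 8  regs=(0,6,0,2,7,11)
  step pc=1: ori   $r3, $r0, 7  regs=(0,6,0,7,7,11)
  step pc=2: sub  $r3, $r5, $r2  regs=(0,6,0,11,7,11)
  step pc=3: beq  $r3, $r1, L0  cond=F  regs=(0,6,0,11,7,11)
  step pc=4: nor  $r2, $r3, $r1  regs=(0,6,65520,11,7,11)
  step pc=5: ori   $r0, $r3, 12  regs=(0,6,65520,11,7,11)
  step pc=6: ori   $r4, $r0, 2  regs=(0,6,65520,11,2,11)
  step pc=7: and  $r0, $r0, $r2  regs=(0,6,65520,11,2,11)
  step pc=8: bne  $r2, $r5, L12  cond=T  regs=(0,6,65520,11,2,11)
  step pc=9: or   $r3, $r2, $r1  regs=(0,6,65520,65526,2,11)
  step pc=12: sub  $r0, $r3, $r1  regs=(0,6,65520,65526,2,11)
  step pc=13: ori   $r5, $r5, 4  regs=(0,6,65520,65526,2,15)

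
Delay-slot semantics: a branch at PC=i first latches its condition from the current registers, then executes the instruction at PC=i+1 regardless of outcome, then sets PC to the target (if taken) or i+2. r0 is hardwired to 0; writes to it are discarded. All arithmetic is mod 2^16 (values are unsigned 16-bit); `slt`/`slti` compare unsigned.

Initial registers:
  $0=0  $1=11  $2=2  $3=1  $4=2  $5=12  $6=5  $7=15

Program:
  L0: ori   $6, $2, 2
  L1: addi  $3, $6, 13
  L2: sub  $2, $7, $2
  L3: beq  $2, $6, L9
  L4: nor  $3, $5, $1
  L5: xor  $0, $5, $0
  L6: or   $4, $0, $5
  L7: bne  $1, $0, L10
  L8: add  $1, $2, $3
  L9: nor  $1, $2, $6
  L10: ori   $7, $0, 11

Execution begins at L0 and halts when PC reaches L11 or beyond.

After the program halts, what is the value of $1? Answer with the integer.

  step pc=0: ori   $6, $2, 2  regs=(0,11,2,1,2,12,2,15)
  step pc=1: addi  $3, $6, 13  regs=(0,11,2,15,2,12,2,15)
  step pc=2: sub  $2, $7, $2  regs=(0,11,13,15,2,12,2,15)
  step pc=3: beq  $2, $6, L9  cond=F  regs=(0,11,13,15,2,12,2,15)
  step pc=4: nor  $3, $5, $1  regs=(0,11,13,65520,2,12,2,15)
  step pc=5: xor  $0, $5, $0  regs=(0,11,13,65520,2,12,2,15)
  step pc=6: or   $4, $0, $5  regs=(0,11,13,65520,12,12,2,15)
  step pc=7: bne  $1, $0, L10  cond=T  regs=(0,11,13,65520,12,12,2,15)
  step pc=8: add  $1, $2, $3  regs=(0,65533,13,65520,12,12,2,15)
  step pc=10: ori   $7, $0, 11  regs=(0,65533,13,65520,12,12,2,11)

65533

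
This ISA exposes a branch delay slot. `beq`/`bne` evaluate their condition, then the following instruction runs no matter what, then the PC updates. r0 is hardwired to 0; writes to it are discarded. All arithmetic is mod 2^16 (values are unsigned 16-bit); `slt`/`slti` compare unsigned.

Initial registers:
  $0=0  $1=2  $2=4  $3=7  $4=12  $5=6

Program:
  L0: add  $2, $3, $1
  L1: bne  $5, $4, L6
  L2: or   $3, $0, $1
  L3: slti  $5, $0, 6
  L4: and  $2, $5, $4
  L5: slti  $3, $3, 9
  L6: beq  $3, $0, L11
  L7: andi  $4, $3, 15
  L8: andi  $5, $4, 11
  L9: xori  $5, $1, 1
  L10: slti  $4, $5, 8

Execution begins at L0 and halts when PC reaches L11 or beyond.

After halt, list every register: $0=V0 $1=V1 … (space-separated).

[0] add  $2, $3, $1  →  {$0:0, $1:2, $2:9, $3:7, $4:12, $5:6}
[1] bne  $5, $4, L6  →  {$0:0, $1:2, $2:9, $3:7, $4:12, $5:6}  ⟨branch taken⟩
[2] or   $3, $0, $1  →  {$0:0, $1:2, $2:9, $3:2, $4:12, $5:6}
[6] beq  $3, $0, L11  →  {$0:0, $1:2, $2:9, $3:2, $4:12, $5:6}  ⟨branch fallthrough⟩
[7] andi  $4, $3, 15  →  {$0:0, $1:2, $2:9, $3:2, $4:2, $5:6}
[8] andi  $5, $4, 11  →  {$0:0, $1:2, $2:9, $3:2, $4:2, $5:2}
[9] xori  $5, $1, 1  →  {$0:0, $1:2, $2:9, $3:2, $4:2, $5:3}
[10] slti  $4, $5, 8  →  {$0:0, $1:2, $2:9, $3:2, $4:1, $5:3}

$0=0 $1=2 $2=9 $3=2 $4=1 $5=3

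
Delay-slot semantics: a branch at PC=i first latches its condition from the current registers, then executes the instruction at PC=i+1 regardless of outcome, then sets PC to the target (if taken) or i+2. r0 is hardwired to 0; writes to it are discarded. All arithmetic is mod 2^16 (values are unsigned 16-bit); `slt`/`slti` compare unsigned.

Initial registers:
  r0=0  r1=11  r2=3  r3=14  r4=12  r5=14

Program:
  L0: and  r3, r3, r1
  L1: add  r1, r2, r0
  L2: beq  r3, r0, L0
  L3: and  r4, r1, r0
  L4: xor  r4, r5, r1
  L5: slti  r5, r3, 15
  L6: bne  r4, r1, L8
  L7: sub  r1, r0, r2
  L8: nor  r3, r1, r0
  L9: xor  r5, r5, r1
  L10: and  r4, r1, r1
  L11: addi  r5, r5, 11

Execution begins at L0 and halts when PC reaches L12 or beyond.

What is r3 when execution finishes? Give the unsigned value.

2

  step pc=0: and  r3, r3, r1  regs=(0,11,3,10,12,14)
  step pc=1: add  r1, r2, r0  regs=(0,3,3,10,12,14)
  step pc=2: beq  r3, r0, L0  cond=F  regs=(0,3,3,10,12,14)
  step pc=3: and  r4, r1, r0  regs=(0,3,3,10,0,14)
  step pc=4: xor  r4, r5, r1  regs=(0,3,3,10,13,14)
  step pc=5: slti  r5, r3, 15  regs=(0,3,3,10,13,1)
  step pc=6: bne  r4, r1, L8  cond=T  regs=(0,3,3,10,13,1)
  step pc=7: sub  r1, r0, r2  regs=(0,65533,3,10,13,1)
  step pc=8: nor  r3, r1, r0  regs=(0,65533,3,2,13,1)
  step pc=9: xor  r5, r5, r1  regs=(0,65533,3,2,13,65532)
  step pc=10: and  r4, r1, r1  regs=(0,65533,3,2,65533,65532)
  step pc=11: addi  r5, r5, 11  regs=(0,65533,3,2,65533,7)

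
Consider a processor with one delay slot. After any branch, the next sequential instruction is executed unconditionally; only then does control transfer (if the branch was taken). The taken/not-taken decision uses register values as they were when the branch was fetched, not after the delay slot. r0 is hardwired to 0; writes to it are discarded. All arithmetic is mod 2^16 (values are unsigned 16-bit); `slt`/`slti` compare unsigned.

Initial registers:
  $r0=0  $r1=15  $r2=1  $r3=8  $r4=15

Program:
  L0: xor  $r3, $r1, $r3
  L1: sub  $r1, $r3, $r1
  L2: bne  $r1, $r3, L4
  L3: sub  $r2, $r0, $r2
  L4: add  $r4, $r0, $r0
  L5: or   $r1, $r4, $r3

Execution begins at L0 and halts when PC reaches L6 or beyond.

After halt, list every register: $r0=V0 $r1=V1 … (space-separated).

$r0=0 $r1=7 $r2=65535 $r3=7 $r4=0

#0 xor  $r3, $r1, $r3 ; 0/15/1/7/15
#1 sub  $r1, $r3, $r1 ; 0/65528/1/7/15
#2 bne  $r1, $r3, L4 ; 0/65528/1/7/15 ; →target
#3 sub  $r2, $r0, $r2 ; 0/65528/65535/7/15
#4 add  $r4, $r0, $r0 ; 0/65528/65535/7/0
#5 or   $r1, $r4, $r3 ; 0/7/65535/7/0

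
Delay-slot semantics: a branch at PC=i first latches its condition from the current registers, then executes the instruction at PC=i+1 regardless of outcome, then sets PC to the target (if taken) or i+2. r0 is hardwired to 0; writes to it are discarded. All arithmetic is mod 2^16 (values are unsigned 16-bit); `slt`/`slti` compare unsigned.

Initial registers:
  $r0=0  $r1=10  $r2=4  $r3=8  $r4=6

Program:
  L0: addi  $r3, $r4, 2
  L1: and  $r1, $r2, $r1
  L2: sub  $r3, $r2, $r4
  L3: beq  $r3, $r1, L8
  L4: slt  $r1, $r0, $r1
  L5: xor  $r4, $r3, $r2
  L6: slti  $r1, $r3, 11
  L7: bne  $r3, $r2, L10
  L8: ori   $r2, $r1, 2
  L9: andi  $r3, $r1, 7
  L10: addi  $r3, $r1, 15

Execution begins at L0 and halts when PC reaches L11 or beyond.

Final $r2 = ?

#0 addi  $r3, $r4, 2 ; 0/10/4/8/6
#1 and  $r1, $r2, $r1 ; 0/0/4/8/6
#2 sub  $r3, $r2, $r4 ; 0/0/4/65534/6
#3 beq  $r3, $r1, L8 ; 0/0/4/65534/6 ; →fallthru
#4 slt  $r1, $r0, $r1 ; 0/0/4/65534/6
#5 xor  $r4, $r3, $r2 ; 0/0/4/65534/65530
#6 slti  $r1, $r3, 11 ; 0/0/4/65534/65530
#7 bne  $r3, $r2, L10 ; 0/0/4/65534/65530 ; →target
#8 ori   $r2, $r1, 2 ; 0/0/2/65534/65530
#10 addi  $r3, $r1, 15 ; 0/0/2/15/65530

2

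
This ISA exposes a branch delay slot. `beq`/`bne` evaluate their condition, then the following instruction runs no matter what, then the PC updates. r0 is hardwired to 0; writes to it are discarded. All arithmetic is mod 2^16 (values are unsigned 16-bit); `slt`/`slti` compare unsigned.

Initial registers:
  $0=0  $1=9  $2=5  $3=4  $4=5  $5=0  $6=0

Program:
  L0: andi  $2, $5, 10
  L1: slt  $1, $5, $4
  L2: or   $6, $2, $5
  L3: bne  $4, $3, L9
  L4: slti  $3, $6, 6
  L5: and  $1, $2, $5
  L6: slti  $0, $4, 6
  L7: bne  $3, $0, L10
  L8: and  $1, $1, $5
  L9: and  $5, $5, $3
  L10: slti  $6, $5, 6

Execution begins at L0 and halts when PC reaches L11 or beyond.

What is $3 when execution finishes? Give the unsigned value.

1

PC=0  andi  $2, $5, 10       | $0=0 $1=9 $2=0 $3=4 $4=5 $5=0 $6=0
PC=1  slt  $1, $5, $4        | $0=0 $1=1 $2=0 $3=4 $4=5 $5=0 $6=0
PC=2  or   $6, $2, $5        | $0=0 $1=1 $2=0 $3=4 $4=5 $5=0 $6=0
PC=3  bne  $4, $3, L9        | $0=0 $1=1 $2=0 $3=4 $4=5 $5=0 $6=0  [TAKEN]
PC=4  slti  $3, $6, 6        | $0=0 $1=1 $2=0 $3=1 $4=5 $5=0 $6=0
PC=9  and  $5, $5, $3        | $0=0 $1=1 $2=0 $3=1 $4=5 $5=0 $6=0
PC=10 slti  $6, $5, 6        | $0=0 $1=1 $2=0 $3=1 $4=5 $5=0 $6=1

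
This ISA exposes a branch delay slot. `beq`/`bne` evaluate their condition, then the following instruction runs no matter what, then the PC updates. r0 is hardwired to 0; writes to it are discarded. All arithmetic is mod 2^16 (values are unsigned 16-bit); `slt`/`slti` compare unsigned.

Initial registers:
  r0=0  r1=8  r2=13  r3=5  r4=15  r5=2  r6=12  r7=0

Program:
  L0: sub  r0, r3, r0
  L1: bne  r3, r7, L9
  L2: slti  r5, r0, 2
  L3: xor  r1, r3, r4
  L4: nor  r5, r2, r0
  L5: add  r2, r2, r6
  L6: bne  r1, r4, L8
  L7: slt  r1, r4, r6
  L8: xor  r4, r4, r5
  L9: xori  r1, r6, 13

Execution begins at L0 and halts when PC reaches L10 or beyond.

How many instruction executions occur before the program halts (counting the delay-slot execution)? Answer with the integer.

4

  step pc=0: sub  r0, r3, r0  regs=(0,8,13,5,15,2,12,0)
  step pc=1: bne  r3, r7, L9  cond=T  regs=(0,8,13,5,15,2,12,0)
  step pc=2: slti  r5, r0, 2  regs=(0,8,13,5,15,1,12,0)
  step pc=9: xori  r1, r6, 13  regs=(0,1,13,5,15,1,12,0)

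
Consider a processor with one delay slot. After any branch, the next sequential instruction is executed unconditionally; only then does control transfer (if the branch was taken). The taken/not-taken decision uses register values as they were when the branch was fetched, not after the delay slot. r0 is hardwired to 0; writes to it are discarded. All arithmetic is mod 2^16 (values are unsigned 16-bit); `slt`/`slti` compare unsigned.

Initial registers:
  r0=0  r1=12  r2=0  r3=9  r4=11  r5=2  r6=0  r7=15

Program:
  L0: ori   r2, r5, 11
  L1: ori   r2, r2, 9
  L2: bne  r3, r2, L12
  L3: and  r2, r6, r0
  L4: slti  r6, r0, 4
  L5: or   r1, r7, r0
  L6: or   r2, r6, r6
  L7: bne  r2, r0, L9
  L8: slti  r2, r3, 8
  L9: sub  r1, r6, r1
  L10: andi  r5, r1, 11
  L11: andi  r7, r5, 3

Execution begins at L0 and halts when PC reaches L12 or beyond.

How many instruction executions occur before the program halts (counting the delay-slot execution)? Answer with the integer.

4

[0] ori   r2, r5, 11  →  {r0:0, r1:12, r2:11, r3:9, r4:11, r5:2, r6:0, r7:15}
[1] ori   r2, r2, 9  →  {r0:0, r1:12, r2:11, r3:9, r4:11, r5:2, r6:0, r7:15}
[2] bne  r3, r2, L12  →  {r0:0, r1:12, r2:11, r3:9, r4:11, r5:2, r6:0, r7:15}  ⟨branch taken⟩
[3] and  r2, r6, r0  →  {r0:0, r1:12, r2:0, r3:9, r4:11, r5:2, r6:0, r7:15}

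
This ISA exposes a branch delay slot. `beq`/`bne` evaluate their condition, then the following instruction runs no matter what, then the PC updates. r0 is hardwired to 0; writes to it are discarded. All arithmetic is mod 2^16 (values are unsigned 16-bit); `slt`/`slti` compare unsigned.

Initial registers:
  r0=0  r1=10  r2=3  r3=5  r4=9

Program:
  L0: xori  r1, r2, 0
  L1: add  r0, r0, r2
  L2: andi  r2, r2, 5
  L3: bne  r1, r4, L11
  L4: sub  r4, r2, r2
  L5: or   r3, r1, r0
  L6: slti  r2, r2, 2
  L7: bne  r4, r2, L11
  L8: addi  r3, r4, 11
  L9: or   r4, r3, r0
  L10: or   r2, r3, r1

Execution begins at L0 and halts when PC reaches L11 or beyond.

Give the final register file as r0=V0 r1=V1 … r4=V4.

  step pc=0: xori  r1, r2, 0  regs=(0,3,3,5,9)
  step pc=1: add  r0, r0, r2  regs=(0,3,3,5,9)
  step pc=2: andi  r2, r2, 5  regs=(0,3,1,5,9)
  step pc=3: bne  r1, r4, L11  cond=T  regs=(0,3,1,5,9)
  step pc=4: sub  r4, r2, r2  regs=(0,3,1,5,0)

r0=0 r1=3 r2=1 r3=5 r4=0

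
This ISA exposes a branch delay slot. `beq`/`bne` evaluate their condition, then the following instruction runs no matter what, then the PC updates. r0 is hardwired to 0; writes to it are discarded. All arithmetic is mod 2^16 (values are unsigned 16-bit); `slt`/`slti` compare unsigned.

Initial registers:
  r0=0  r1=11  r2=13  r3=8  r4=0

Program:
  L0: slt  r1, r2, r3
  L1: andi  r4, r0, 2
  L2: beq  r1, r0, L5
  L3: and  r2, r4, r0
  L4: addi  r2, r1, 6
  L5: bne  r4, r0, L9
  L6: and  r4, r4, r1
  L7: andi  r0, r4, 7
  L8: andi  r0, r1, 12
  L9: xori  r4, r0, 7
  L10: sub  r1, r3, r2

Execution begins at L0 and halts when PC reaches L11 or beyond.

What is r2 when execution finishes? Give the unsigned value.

0

#0 slt  r1, r2, r3 ; 0/0/13/8/0
#1 andi  r4, r0, 2 ; 0/0/13/8/0
#2 beq  r1, r0, L5 ; 0/0/13/8/0 ; →target
#3 and  r2, r4, r0 ; 0/0/0/8/0
#5 bne  r4, r0, L9 ; 0/0/0/8/0 ; →fallthru
#6 and  r4, r4, r1 ; 0/0/0/8/0
#7 andi  r0, r4, 7 ; 0/0/0/8/0
#8 andi  r0, r1, 12 ; 0/0/0/8/0
#9 xori  r4, r0, 7 ; 0/0/0/8/7
#10 sub  r1, r3, r2 ; 0/8/0/8/7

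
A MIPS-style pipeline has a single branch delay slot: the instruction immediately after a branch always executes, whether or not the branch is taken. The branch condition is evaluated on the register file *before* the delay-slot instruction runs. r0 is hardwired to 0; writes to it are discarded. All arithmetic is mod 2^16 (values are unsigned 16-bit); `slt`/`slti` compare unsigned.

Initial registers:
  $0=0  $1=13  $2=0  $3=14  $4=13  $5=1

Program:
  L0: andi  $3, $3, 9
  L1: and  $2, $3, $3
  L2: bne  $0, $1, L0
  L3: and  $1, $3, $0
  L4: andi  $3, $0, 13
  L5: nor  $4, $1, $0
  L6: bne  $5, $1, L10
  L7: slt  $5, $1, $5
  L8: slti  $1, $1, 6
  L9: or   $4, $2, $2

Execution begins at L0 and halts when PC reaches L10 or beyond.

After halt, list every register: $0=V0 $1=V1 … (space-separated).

$0=0 $1=0 $2=8 $3=0 $4=65535 $5=1

PC=0  andi  $3, $3, 9        | $0=0 $1=13 $2=0 $3=8 $4=13 $5=1
PC=1  and  $2, $3, $3        | $0=0 $1=13 $2=8 $3=8 $4=13 $5=1
PC=2  bne  $0, $1, L0        | $0=0 $1=13 $2=8 $3=8 $4=13 $5=1  [TAKEN]
PC=3  and  $1, $3, $0        | $0=0 $1=0 $2=8 $3=8 $4=13 $5=1
PC=0  andi  $3, $3, 9        | $0=0 $1=0 $2=8 $3=8 $4=13 $5=1
PC=1  and  $2, $3, $3        | $0=0 $1=0 $2=8 $3=8 $4=13 $5=1
PC=2  bne  $0, $1, L0        | $0=0 $1=0 $2=8 $3=8 $4=13 $5=1  [not taken]
PC=3  and  $1, $3, $0        | $0=0 $1=0 $2=8 $3=8 $4=13 $5=1
PC=4  andi  $3, $0, 13       | $0=0 $1=0 $2=8 $3=0 $4=13 $5=1
PC=5  nor  $4, $1, $0        | $0=0 $1=0 $2=8 $3=0 $4=65535 $5=1
PC=6  bne  $5, $1, L10       | $0=0 $1=0 $2=8 $3=0 $4=65535 $5=1  [TAKEN]
PC=7  slt  $5, $1, $5        | $0=0 $1=0 $2=8 $3=0 $4=65535 $5=1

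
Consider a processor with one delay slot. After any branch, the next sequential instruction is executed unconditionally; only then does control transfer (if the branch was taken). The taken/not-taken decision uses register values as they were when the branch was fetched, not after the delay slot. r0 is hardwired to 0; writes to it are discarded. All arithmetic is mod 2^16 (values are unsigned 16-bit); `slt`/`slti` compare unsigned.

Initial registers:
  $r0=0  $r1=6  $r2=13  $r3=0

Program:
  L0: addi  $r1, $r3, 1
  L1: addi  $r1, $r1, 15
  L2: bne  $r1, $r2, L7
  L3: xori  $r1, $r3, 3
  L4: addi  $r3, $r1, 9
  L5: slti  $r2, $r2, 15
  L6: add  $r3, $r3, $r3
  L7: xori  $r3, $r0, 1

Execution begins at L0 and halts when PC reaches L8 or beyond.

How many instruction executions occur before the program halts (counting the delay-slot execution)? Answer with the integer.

5

  step pc=0: addi  $r1, $r3, 1  regs=(0,1,13,0)
  step pc=1: addi  $r1, $r1, 15  regs=(0,16,13,0)
  step pc=2: bne  $r1, $r2, L7  cond=T  regs=(0,16,13,0)
  step pc=3: xori  $r1, $r3, 3  regs=(0,3,13,0)
  step pc=7: xori  $r3, $r0, 1  regs=(0,3,13,1)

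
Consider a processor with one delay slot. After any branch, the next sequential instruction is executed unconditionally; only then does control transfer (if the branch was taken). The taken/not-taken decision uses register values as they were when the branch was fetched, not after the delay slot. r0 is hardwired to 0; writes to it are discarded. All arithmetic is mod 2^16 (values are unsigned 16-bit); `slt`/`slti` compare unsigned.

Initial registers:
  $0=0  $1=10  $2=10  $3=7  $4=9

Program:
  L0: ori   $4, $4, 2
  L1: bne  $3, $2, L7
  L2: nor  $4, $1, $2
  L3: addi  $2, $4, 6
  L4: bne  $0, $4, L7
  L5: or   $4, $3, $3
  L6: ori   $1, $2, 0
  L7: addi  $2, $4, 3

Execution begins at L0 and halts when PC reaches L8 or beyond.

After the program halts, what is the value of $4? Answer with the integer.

[0] ori   $4, $4, 2  →  {$0:0, $1:10, $2:10, $3:7, $4:11}
[1] bne  $3, $2, L7  →  {$0:0, $1:10, $2:10, $3:7, $4:11}  ⟨branch taken⟩
[2] nor  $4, $1, $2  →  {$0:0, $1:10, $2:10, $3:7, $4:65525}
[7] addi  $2, $4, 3  →  {$0:0, $1:10, $2:65528, $3:7, $4:65525}

65525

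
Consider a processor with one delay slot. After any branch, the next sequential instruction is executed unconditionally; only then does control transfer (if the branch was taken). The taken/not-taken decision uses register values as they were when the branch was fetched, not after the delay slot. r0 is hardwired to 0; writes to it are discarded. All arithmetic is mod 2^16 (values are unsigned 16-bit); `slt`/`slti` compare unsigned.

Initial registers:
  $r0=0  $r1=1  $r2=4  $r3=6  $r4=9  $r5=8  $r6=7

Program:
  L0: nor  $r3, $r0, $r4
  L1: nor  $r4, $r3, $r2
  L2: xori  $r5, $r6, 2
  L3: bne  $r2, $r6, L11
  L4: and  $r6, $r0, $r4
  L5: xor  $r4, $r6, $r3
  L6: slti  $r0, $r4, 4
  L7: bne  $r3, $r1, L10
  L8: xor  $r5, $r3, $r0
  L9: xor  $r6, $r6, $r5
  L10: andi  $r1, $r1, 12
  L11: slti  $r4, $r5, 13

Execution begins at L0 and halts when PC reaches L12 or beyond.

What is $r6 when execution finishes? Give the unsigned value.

PC=0  nor  $r3, $r0, $r4     | $r0=0 $r1=1 $r2=4 $r3=65526 $r4=9 $r5=8 $r6=7
PC=1  nor  $r4, $r3, $r2     | $r0=0 $r1=1 $r2=4 $r3=65526 $r4=9 $r5=8 $r6=7
PC=2  xori  $r5, $r6, 2      | $r0=0 $r1=1 $r2=4 $r3=65526 $r4=9 $r5=5 $r6=7
PC=3  bne  $r2, $r6, L11     | $r0=0 $r1=1 $r2=4 $r3=65526 $r4=9 $r5=5 $r6=7  [TAKEN]
PC=4  and  $r6, $r0, $r4     | $r0=0 $r1=1 $r2=4 $r3=65526 $r4=9 $r5=5 $r6=0
PC=11 slti  $r4, $r5, 13     | $r0=0 $r1=1 $r2=4 $r3=65526 $r4=1 $r5=5 $r6=0

0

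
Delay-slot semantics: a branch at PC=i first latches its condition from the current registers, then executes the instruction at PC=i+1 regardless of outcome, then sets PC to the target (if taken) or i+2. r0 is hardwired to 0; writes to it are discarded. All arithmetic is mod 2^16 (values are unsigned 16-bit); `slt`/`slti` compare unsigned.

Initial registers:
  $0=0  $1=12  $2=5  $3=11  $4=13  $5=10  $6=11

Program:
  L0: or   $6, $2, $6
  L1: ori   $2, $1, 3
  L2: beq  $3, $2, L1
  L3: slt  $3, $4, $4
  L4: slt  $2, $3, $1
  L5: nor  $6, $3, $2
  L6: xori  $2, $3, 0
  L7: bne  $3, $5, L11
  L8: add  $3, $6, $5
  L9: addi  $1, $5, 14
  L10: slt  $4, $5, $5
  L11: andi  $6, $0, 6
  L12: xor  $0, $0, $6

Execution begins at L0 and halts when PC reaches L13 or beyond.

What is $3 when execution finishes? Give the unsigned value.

8

[0] or   $6, $2, $6  →  {$0:0, $1:12, $2:5, $3:11, $4:13, $5:10, $6:15}
[1] ori   $2, $1, 3  →  {$0:0, $1:12, $2:15, $3:11, $4:13, $5:10, $6:15}
[2] beq  $3, $2, L1  →  {$0:0, $1:12, $2:15, $3:11, $4:13, $5:10, $6:15}  ⟨branch fallthrough⟩
[3] slt  $3, $4, $4  →  {$0:0, $1:12, $2:15, $3:0, $4:13, $5:10, $6:15}
[4] slt  $2, $3, $1  →  {$0:0, $1:12, $2:1, $3:0, $4:13, $5:10, $6:15}
[5] nor  $6, $3, $2  →  {$0:0, $1:12, $2:1, $3:0, $4:13, $5:10, $6:65534}
[6] xori  $2, $3, 0  →  {$0:0, $1:12, $2:0, $3:0, $4:13, $5:10, $6:65534}
[7] bne  $3, $5, L11  →  {$0:0, $1:12, $2:0, $3:0, $4:13, $5:10, $6:65534}  ⟨branch taken⟩
[8] add  $3, $6, $5  →  {$0:0, $1:12, $2:0, $3:8, $4:13, $5:10, $6:65534}
[11] andi  $6, $0, 6  →  {$0:0, $1:12, $2:0, $3:8, $4:13, $5:10, $6:0}
[12] xor  $0, $0, $6  →  {$0:0, $1:12, $2:0, $3:8, $4:13, $5:10, $6:0}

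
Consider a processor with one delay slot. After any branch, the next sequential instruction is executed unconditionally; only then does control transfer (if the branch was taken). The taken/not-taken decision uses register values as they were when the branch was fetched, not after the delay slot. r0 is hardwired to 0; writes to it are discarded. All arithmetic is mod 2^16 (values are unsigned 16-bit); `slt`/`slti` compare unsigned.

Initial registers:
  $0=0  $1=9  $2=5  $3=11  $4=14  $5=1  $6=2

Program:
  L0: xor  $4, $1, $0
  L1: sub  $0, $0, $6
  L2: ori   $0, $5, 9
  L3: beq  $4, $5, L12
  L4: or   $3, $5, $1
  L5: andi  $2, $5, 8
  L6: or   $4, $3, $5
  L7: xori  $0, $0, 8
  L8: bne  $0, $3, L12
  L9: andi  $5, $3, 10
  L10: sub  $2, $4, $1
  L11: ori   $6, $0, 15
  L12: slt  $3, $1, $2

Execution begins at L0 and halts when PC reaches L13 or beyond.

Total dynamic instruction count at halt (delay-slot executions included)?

11

PC=0  xor  $4, $1, $0        | $0=0 $1=9 $2=5 $3=11 $4=9 $5=1 $6=2
PC=1  sub  $0, $0, $6        | $0=0 $1=9 $2=5 $3=11 $4=9 $5=1 $6=2
PC=2  ori   $0, $5, 9        | $0=0 $1=9 $2=5 $3=11 $4=9 $5=1 $6=2
PC=3  beq  $4, $5, L12       | $0=0 $1=9 $2=5 $3=11 $4=9 $5=1 $6=2  [not taken]
PC=4  or   $3, $5, $1        | $0=0 $1=9 $2=5 $3=9 $4=9 $5=1 $6=2
PC=5  andi  $2, $5, 8        | $0=0 $1=9 $2=0 $3=9 $4=9 $5=1 $6=2
PC=6  or   $4, $3, $5        | $0=0 $1=9 $2=0 $3=9 $4=9 $5=1 $6=2
PC=7  xori  $0, $0, 8        | $0=0 $1=9 $2=0 $3=9 $4=9 $5=1 $6=2
PC=8  bne  $0, $3, L12       | $0=0 $1=9 $2=0 $3=9 $4=9 $5=1 $6=2  [TAKEN]
PC=9  andi  $5, $3, 10       | $0=0 $1=9 $2=0 $3=9 $4=9 $5=8 $6=2
PC=12 slt  $3, $1, $2        | $0=0 $1=9 $2=0 $3=0 $4=9 $5=8 $6=2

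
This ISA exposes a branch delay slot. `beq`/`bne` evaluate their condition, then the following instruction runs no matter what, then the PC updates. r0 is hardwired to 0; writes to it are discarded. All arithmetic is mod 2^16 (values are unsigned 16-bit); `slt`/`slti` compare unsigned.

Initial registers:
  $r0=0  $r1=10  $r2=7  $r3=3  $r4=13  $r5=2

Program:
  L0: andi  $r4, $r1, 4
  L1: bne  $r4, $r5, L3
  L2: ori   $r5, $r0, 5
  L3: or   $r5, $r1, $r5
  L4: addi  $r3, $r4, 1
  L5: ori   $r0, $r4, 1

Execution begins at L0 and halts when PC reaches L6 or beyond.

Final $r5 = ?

  step pc=0: andi  $r4, $r1, 4  regs=(0,10,7,3,0,2)
  step pc=1: bne  $r4, $r5, L3  cond=T  regs=(0,10,7,3,0,2)
  step pc=2: ori   $r5, $r0, 5  regs=(0,10,7,3,0,5)
  step pc=3: or   $r5, $r1, $r5  regs=(0,10,7,3,0,15)
  step pc=4: addi  $r3, $r4, 1  regs=(0,10,7,1,0,15)
  step pc=5: ori   $r0, $r4, 1  regs=(0,10,7,1,0,15)

15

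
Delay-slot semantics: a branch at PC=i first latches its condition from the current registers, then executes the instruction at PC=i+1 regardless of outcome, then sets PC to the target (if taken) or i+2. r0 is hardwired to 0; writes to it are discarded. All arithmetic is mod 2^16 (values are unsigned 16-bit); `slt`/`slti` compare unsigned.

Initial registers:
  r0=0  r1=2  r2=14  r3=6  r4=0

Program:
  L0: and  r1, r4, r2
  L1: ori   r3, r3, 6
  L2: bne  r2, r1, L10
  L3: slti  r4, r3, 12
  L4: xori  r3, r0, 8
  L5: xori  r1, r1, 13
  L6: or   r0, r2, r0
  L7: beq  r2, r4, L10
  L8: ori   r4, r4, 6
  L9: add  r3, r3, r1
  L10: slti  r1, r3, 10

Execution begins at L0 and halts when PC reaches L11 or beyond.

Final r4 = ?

  step pc=0: and  r1, r4, r2  regs=(0,0,14,6,0)
  step pc=1: ori   r3, r3, 6  regs=(0,0,14,6,0)
  step pc=2: bne  r2, r1, L10  cond=T  regs=(0,0,14,6,0)
  step pc=3: slti  r4, r3, 12  regs=(0,0,14,6,1)
  step pc=10: slti  r1, r3, 10  regs=(0,1,14,6,1)

1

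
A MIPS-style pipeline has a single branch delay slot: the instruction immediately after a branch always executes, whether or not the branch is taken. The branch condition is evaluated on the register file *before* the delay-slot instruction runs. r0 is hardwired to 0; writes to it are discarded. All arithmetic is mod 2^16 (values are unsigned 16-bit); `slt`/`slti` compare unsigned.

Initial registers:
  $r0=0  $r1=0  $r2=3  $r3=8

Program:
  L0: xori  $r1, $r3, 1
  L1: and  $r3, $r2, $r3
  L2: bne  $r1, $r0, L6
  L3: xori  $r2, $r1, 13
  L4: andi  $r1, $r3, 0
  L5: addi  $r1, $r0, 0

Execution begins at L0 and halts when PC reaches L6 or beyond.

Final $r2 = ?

PC=0  xori  $r1, $r3, 1      | $r0=0 $r1=9 $r2=3 $r3=8
PC=1  and  $r3, $r2, $r3     | $r0=0 $r1=9 $r2=3 $r3=0
PC=2  bne  $r1, $r0, L6      | $r0=0 $r1=9 $r2=3 $r3=0  [TAKEN]
PC=3  xori  $r2, $r1, 13     | $r0=0 $r1=9 $r2=4 $r3=0

4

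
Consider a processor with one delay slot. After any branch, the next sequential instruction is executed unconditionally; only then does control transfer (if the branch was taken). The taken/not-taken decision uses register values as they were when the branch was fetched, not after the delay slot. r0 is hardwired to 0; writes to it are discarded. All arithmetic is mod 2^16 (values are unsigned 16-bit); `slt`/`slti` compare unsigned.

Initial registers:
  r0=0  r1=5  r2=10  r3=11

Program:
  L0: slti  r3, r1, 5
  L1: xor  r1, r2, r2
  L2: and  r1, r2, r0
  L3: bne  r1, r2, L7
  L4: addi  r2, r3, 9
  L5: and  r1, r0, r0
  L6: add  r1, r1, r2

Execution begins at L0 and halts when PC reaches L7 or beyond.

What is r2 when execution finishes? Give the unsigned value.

#0 slti  r3, r1, 5 ; 0/5/10/0
#1 xor  r1, r2, r2 ; 0/0/10/0
#2 and  r1, r2, r0 ; 0/0/10/0
#3 bne  r1, r2, L7 ; 0/0/10/0 ; →target
#4 addi  r2, r3, 9 ; 0/0/9/0

9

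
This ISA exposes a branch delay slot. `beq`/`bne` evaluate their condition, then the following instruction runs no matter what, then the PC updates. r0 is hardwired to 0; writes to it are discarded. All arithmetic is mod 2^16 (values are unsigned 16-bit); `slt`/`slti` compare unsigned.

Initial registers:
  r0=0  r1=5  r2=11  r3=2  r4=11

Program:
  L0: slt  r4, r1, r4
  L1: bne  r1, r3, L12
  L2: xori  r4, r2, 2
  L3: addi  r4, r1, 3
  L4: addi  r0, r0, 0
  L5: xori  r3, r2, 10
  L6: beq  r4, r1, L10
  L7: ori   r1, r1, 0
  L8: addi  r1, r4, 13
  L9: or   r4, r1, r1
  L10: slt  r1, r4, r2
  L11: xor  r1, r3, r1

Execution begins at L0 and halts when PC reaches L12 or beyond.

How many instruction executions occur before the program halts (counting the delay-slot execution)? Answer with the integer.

3

PC=0  slt  r4, r1, r4        | r0=0 r1=5 r2=11 r3=2 r4=1
PC=1  bne  r1, r3, L12       | r0=0 r1=5 r2=11 r3=2 r4=1  [TAKEN]
PC=2  xori  r4, r2, 2        | r0=0 r1=5 r2=11 r3=2 r4=9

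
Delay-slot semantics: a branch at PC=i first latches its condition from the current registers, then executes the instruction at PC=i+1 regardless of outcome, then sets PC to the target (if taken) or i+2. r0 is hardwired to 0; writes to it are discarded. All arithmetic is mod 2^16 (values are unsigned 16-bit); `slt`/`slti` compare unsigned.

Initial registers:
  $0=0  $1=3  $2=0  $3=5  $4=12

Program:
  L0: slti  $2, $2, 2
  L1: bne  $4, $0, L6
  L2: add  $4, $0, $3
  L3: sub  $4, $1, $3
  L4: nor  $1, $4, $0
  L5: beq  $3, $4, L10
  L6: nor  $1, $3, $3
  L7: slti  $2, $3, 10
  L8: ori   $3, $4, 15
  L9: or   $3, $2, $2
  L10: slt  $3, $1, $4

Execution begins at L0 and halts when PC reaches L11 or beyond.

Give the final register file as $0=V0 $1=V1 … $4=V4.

$0=0 $1=65530 $2=1 $3=0 $4=5

#0 slti  $2, $2, 2 ; 0/3/1/5/12
#1 bne  $4, $0, L6 ; 0/3/1/5/12 ; →target
#2 add  $4, $0, $3 ; 0/3/1/5/5
#6 nor  $1, $3, $3 ; 0/65530/1/5/5
#7 slti  $2, $3, 10 ; 0/65530/1/5/5
#8 ori   $3, $4, 15 ; 0/65530/1/15/5
#9 or   $3, $2, $2 ; 0/65530/1/1/5
#10 slt  $3, $1, $4 ; 0/65530/1/0/5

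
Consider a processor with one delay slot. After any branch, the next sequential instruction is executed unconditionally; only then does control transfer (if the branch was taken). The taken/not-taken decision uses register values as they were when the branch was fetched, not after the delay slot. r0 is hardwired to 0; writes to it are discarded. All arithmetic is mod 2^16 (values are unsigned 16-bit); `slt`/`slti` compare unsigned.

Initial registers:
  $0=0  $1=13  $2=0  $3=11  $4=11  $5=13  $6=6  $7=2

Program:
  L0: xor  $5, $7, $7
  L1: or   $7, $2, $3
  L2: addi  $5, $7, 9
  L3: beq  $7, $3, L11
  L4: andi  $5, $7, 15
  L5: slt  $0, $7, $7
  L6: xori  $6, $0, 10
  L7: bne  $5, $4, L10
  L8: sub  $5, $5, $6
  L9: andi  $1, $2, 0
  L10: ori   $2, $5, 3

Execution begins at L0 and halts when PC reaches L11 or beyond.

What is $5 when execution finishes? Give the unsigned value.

  step pc=0: xor  $5, $7, $7  regs=(0,13,0,11,11,0,6,2)
  step pc=1: or   $7, $2, $3  regs=(0,13,0,11,11,0,6,11)
  step pc=2: addi  $5, $7, 9  regs=(0,13,0,11,11,20,6,11)
  step pc=3: beq  $7, $3, L11  cond=T  regs=(0,13,0,11,11,20,6,11)
  step pc=4: andi  $5, $7, 15  regs=(0,13,0,11,11,11,6,11)

11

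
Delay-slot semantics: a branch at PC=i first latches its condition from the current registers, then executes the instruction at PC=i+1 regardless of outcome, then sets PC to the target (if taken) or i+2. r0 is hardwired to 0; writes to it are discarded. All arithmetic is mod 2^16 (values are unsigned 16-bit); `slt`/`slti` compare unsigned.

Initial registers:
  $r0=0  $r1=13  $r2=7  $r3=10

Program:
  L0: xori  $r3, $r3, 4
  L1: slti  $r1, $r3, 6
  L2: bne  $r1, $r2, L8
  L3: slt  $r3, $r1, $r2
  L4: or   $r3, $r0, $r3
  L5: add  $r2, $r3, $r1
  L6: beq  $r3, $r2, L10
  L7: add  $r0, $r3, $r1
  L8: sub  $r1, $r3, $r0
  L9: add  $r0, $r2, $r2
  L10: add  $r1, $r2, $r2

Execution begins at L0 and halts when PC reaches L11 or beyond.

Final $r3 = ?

[0] xori  $r3, $r3, 4  →  {$r0:0, $r1:13, $r2:7, $r3:14}
[1] slti  $r1, $r3, 6  →  {$r0:0, $r1:0, $r2:7, $r3:14}
[2] bne  $r1, $r2, L8  →  {$r0:0, $r1:0, $r2:7, $r3:14}  ⟨branch taken⟩
[3] slt  $r3, $r1, $r2  →  {$r0:0, $r1:0, $r2:7, $r3:1}
[8] sub  $r1, $r3, $r0  →  {$r0:0, $r1:1, $r2:7, $r3:1}
[9] add  $r0, $r2, $r2  →  {$r0:0, $r1:1, $r2:7, $r3:1}
[10] add  $r1, $r2, $r2  →  {$r0:0, $r1:14, $r2:7, $r3:1}

1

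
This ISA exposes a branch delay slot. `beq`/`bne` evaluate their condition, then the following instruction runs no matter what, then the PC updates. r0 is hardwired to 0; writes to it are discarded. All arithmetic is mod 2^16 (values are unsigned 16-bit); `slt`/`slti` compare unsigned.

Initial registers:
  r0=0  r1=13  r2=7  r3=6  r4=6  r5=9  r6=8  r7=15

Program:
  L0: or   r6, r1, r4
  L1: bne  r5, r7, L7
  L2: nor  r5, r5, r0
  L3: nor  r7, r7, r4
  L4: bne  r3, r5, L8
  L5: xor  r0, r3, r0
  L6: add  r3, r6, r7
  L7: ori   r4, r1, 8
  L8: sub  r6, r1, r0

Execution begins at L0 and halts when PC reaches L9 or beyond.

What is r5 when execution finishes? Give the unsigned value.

65526

PC=0  or   r6, r1, r4        | r0=0 r1=13 r2=7 r3=6 r4=6 r5=9 r6=15 r7=15
PC=1  bne  r5, r7, L7        | r0=0 r1=13 r2=7 r3=6 r4=6 r5=9 r6=15 r7=15  [TAKEN]
PC=2  nor  r5, r5, r0        | r0=0 r1=13 r2=7 r3=6 r4=6 r5=65526 r6=15 r7=15
PC=7  ori   r4, r1, 8        | r0=0 r1=13 r2=7 r3=6 r4=13 r5=65526 r6=15 r7=15
PC=8  sub  r6, r1, r0        | r0=0 r1=13 r2=7 r3=6 r4=13 r5=65526 r6=13 r7=15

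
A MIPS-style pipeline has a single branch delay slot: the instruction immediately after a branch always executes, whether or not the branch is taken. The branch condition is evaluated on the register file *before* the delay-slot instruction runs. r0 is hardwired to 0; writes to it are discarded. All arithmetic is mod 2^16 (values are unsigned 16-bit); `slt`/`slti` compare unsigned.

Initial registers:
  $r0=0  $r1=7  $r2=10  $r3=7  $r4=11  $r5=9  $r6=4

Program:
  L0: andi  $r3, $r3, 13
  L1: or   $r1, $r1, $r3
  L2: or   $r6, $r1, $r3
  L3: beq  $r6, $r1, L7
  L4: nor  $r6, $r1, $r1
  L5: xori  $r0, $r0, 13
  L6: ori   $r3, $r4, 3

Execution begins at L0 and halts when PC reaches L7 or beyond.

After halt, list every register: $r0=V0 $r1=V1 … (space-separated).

$r0=0 $r1=7 $r2=10 $r3=5 $r4=11 $r5=9 $r6=65528

PC=0  andi  $r3, $r3, 13     | $r0=0 $r1=7 $r2=10 $r3=5 $r4=11 $r5=9 $r6=4
PC=1  or   $r1, $r1, $r3     | $r0=0 $r1=7 $r2=10 $r3=5 $r4=11 $r5=9 $r6=4
PC=2  or   $r6, $r1, $r3     | $r0=0 $r1=7 $r2=10 $r3=5 $r4=11 $r5=9 $r6=7
PC=3  beq  $r6, $r1, L7      | $r0=0 $r1=7 $r2=10 $r3=5 $r4=11 $r5=9 $r6=7  [TAKEN]
PC=4  nor  $r6, $r1, $r1     | $r0=0 $r1=7 $r2=10 $r3=5 $r4=11 $r5=9 $r6=65528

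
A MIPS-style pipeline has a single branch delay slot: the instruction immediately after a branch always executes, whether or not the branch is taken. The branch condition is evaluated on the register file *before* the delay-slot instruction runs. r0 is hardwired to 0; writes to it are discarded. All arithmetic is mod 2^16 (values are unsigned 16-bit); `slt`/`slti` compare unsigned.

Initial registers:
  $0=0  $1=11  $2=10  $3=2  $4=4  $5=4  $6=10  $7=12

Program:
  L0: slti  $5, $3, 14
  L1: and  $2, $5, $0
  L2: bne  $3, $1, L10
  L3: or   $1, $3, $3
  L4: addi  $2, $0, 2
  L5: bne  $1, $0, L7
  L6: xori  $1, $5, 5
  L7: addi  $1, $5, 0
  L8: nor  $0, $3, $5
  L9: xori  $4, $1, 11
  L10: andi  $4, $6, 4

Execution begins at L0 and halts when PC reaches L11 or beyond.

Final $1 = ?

[0] slti  $5, $3, 14  →  {$0:0, $1:11, $2:10, $3:2, $4:4, $5:1, $6:10, $7:12}
[1] and  $2, $5, $0  →  {$0:0, $1:11, $2:0, $3:2, $4:4, $5:1, $6:10, $7:12}
[2] bne  $3, $1, L10  →  {$0:0, $1:11, $2:0, $3:2, $4:4, $5:1, $6:10, $7:12}  ⟨branch taken⟩
[3] or   $1, $3, $3  →  {$0:0, $1:2, $2:0, $3:2, $4:4, $5:1, $6:10, $7:12}
[10] andi  $4, $6, 4  →  {$0:0, $1:2, $2:0, $3:2, $4:0, $5:1, $6:10, $7:12}

2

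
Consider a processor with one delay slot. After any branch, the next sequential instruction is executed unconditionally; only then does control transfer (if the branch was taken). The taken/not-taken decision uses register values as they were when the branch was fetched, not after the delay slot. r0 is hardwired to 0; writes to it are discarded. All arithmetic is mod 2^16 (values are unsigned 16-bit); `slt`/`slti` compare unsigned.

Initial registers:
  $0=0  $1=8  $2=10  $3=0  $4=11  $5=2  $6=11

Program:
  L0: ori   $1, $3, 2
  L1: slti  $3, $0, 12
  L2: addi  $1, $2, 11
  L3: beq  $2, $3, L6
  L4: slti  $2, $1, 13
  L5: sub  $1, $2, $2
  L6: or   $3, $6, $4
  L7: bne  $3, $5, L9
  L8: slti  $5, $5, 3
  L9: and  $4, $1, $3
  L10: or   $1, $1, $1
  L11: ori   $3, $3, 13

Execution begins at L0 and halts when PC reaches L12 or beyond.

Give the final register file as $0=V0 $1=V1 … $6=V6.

$0=0 $1=0 $2=0 $3=15 $4=0 $5=1 $6=11

  step pc=0: ori   $1, $3, 2  regs=(0,2,10,0,11,2,11)
  step pc=1: slti  $3, $0, 12  regs=(0,2,10,1,11,2,11)
  step pc=2: addi  $1, $2, 11  regs=(0,21,10,1,11,2,11)
  step pc=3: beq  $2, $3, L6  cond=F  regs=(0,21,10,1,11,2,11)
  step pc=4: slti  $2, $1, 13  regs=(0,21,0,1,11,2,11)
  step pc=5: sub  $1, $2, $2  regs=(0,0,0,1,11,2,11)
  step pc=6: or   $3, $6, $4  regs=(0,0,0,11,11,2,11)
  step pc=7: bne  $3, $5, L9  cond=T  regs=(0,0,0,11,11,2,11)
  step pc=8: slti  $5, $5, 3  regs=(0,0,0,11,11,1,11)
  step pc=9: and  $4, $1, $3  regs=(0,0,0,11,0,1,11)
  step pc=10: or   $1, $1, $1  regs=(0,0,0,11,0,1,11)
  step pc=11: ori   $3, $3, 13  regs=(0,0,0,15,0,1,11)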